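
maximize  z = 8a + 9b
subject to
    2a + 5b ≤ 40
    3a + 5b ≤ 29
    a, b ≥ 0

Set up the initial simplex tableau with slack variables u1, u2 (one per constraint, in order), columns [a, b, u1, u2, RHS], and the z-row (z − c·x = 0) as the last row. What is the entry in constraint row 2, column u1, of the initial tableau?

0

Slack u1 belongs to constraint 1; its column is the unit vector e_1, so the entry in row 2 is 0.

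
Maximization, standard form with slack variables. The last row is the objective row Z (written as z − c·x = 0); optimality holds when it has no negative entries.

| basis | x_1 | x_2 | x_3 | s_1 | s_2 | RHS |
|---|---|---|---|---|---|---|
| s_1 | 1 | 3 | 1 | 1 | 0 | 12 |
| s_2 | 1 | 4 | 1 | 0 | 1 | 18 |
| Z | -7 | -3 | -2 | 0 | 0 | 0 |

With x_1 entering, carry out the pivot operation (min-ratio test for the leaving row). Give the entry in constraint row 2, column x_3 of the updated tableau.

Ratio test on column x_1 — row 1: 12/1 = 12; row 2: 18/1 = 18. Minimum is 12 at row 1 (s_1 leaves); pivot element 1.
Divide row 1 by 1; eliminate column x_1 from the other rows.
Row 2 update in column x_3: 1 − 1·1 = 0.

0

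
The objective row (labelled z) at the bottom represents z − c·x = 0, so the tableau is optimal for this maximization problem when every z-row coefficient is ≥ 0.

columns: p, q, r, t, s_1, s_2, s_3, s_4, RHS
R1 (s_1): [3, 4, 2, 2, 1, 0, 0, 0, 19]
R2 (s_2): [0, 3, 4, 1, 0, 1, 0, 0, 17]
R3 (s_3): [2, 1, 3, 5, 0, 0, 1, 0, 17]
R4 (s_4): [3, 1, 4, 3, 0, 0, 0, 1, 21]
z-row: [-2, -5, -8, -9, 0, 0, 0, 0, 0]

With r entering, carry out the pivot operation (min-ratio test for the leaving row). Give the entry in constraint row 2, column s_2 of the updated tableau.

Ratio test on column r — row 1: 19/2 = 19/2; row 2: 17/4 = 17/4; row 3: 17/3 = 17/3; row 4: 21/4 = 21/4. Minimum is 17/4 at row 2 (s_2 leaves); pivot element 4.
Divide row 2 by 4; eliminate column r from the other rows.
In the new row 2, the s_2 entry is the old entry divided by the pivot: 1/4 = 1/4.

1/4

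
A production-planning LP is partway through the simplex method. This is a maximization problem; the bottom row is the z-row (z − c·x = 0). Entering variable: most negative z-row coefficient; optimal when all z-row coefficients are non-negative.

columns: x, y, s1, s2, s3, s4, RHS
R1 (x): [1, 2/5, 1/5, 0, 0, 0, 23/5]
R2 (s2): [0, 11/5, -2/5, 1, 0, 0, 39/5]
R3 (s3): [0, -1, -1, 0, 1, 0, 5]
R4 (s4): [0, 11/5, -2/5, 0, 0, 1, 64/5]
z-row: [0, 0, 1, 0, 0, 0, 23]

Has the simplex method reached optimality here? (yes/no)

yes

Every z-row coefficient is ≥ 0, so the tableau is optimal.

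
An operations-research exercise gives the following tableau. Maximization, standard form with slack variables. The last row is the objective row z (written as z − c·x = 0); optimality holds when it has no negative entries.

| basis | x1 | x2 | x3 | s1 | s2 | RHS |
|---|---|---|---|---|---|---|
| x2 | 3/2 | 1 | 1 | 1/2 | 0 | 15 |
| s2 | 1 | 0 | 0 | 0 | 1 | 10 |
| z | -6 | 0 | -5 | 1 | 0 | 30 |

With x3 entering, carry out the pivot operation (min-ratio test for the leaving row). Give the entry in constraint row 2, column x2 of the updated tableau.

Ratio test on column x3 — row 1: 15/1 = 15; row 2: entry 0 ≤ 0. Minimum is 15 at row 1 (x2 leaves); pivot element 1.
Divide row 1 by 1; eliminate column x3 from the other rows.
Row 2 update in column x2: 0 − 0·1 = 0.

0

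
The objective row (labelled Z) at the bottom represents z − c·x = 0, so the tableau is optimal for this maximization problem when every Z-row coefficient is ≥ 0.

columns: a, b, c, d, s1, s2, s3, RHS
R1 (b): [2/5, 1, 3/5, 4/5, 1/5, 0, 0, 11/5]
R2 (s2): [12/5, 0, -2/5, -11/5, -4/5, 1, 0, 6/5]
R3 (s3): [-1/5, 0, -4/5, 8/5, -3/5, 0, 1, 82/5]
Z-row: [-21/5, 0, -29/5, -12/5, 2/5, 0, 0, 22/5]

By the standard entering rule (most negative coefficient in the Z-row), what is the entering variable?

c

Negative Z-row entries: a: -21/5, c: -29/5, d: -12/5.
The most negative is -29/5 in column c, so c enters.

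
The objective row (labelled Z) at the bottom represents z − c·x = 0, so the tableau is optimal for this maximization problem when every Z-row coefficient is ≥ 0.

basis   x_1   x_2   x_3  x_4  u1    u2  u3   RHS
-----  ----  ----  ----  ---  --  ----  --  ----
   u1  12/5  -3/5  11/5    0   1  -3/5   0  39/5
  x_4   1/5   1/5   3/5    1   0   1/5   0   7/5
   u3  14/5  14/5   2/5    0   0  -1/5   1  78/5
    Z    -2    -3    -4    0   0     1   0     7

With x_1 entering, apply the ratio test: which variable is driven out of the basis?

u1

Column x_1 entries and ratios — u1: (39/5)/(12/5) = 13/4; x_4: (7/5)/(1/5) = 7; u3: (78/5)/(14/5) = 39/7.
Smallest ratio is 13/4 in the row of u1, so u1 leaves.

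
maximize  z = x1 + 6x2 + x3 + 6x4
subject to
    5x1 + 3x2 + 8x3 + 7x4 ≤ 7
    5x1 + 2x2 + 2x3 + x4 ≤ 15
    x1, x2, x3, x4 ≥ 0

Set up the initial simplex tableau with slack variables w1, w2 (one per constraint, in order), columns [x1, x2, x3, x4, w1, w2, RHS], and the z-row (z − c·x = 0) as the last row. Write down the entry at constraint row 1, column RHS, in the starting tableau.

The RHS of constraint 1 is b_1 = 7.

7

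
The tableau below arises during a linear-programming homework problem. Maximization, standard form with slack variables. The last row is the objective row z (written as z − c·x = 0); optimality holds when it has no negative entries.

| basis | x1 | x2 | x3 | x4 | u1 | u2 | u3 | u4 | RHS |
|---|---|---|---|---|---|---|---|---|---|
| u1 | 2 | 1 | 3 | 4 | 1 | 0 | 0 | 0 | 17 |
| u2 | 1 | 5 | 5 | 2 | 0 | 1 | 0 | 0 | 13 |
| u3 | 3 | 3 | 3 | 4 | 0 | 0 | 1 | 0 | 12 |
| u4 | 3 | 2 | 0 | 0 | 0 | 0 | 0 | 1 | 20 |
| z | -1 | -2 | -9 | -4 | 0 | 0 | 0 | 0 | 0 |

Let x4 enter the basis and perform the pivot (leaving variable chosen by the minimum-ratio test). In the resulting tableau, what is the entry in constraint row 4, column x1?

3

Ratio test on column x4 — row 1: 17/4 = 17/4; row 2: 13/2 = 13/2; row 3: 12/4 = 3; row 4: entry 0 ≤ 0. Minimum is 3 at row 3 (u3 leaves); pivot element 4.
Divide row 3 by 4; eliminate column x4 from the other rows.
Row 4 update in column x1: 3 − 0·(3/4) = 3.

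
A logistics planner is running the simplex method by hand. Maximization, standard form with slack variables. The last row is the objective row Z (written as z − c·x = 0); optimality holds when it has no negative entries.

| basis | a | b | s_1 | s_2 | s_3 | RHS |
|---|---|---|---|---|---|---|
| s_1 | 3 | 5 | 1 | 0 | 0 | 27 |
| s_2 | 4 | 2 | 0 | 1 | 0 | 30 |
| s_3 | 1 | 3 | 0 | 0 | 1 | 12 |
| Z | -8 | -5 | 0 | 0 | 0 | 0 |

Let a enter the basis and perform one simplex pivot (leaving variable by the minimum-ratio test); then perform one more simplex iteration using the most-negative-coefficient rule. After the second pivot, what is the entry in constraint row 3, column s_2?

Ratio test on column a — row 1: 27/3 = 9; row 2: 30/4 = 15/2; row 3: 12/1 = 12. Minimum is 15/2 at row 2 (s_2 leaves); pivot element 4.
Divide row 2 by 4; eliminate column a from the other rows.
Second iteration: most negative Z-row entry is -1 in column b, so b enters.
Ratio test on column b — row 1: (9/2)/(7/2) = 9/7; row 2: (15/2)/(1/2) = 15; row 3: (9/2)/(5/2) = 9/5. Minimum is 9/7 at row 1 (s_1 leaves); pivot element 7/2.
Divide row 1 by 7/2; eliminate column b from the other rows.
After both pivots, the entry at constraint row 3, column s_2 is 2/7.

2/7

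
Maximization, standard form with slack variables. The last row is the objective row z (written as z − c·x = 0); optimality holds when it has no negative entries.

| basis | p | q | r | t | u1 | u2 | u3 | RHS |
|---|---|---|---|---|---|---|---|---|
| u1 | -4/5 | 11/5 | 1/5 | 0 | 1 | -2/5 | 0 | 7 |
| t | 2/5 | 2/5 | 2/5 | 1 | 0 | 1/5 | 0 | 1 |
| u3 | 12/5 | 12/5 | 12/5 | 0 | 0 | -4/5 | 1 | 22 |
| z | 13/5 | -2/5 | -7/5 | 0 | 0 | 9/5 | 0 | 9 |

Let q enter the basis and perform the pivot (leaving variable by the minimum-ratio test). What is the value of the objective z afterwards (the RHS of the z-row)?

Ratio test on column q — row 1: 7/(11/5) = 35/11; row 2: 1/(2/5) = 5/2; row 3: 22/(12/5) = 55/6. Minimum is 5/2 at row 2 (t leaves); pivot element 2/5.
Pivot on row 2; the z-row RHS becomes 9 − (-2/5)·(5/2) = 10.

10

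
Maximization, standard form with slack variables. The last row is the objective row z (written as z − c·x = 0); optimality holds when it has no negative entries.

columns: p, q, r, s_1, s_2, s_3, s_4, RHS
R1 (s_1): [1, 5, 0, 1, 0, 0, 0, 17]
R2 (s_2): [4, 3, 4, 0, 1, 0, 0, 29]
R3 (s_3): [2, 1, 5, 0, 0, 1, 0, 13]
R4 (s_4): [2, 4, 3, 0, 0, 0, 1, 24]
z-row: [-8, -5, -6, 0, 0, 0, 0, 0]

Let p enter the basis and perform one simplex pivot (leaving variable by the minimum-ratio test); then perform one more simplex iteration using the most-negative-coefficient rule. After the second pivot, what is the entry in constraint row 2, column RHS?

Ratio test on column p — row 1: 17/1 = 17; row 2: 29/4 = 29/4; row 3: 13/2 = 13/2; row 4: 24/2 = 12. Minimum is 13/2 at row 3 (s_3 leaves); pivot element 2.
Divide row 3 by 2; eliminate column p from the other rows.
Second iteration: most negative z-row entry is -1 in column q, so q enters.
Ratio test on column q — row 1: (21/2)/(9/2) = 7/3; row 2: 3/1 = 3; row 3: (13/2)/(1/2) = 13; row 4: 11/3 = 11/3. Minimum is 7/3 at row 1 (s_1 leaves); pivot element 9/2.
Divide row 1 by 9/2; eliminate column q from the other rows.
After both pivots, the entry at constraint row 2, column RHS is 2/3.

2/3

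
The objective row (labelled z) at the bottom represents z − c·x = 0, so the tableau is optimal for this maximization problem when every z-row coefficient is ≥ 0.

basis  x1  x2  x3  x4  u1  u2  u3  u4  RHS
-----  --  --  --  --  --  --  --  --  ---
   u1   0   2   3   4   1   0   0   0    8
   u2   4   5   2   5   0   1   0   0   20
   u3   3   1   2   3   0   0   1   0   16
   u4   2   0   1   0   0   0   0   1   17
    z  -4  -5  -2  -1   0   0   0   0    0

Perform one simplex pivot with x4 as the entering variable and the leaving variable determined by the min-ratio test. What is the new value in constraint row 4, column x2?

0

Ratio test on column x4 — row 1: 8/4 = 2; row 2: 20/5 = 4; row 3: 16/3 = 16/3; row 4: entry 0 ≤ 0. Minimum is 2 at row 1 (u1 leaves); pivot element 4.
Divide row 1 by 4; eliminate column x4 from the other rows.
Row 4 update in column x2: 0 − 0·(1/2) = 0.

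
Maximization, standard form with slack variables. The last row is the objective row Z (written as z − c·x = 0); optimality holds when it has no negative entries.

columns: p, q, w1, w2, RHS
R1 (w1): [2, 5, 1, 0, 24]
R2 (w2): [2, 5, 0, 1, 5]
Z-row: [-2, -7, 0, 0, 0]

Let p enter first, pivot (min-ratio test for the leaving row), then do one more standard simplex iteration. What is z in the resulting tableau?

7

Ratio test on column p — row 1: 24/2 = 12; row 2: 5/2 = 5/2. Minimum is 5/2 at row 2 (w2 leaves); pivot element 2.
Pivot on row 2; the Z-row RHS becomes 0 − (-2)·(5/2) = 5.
Next entering variable (most negative Z-row entry -2): q.
Ratio test on column q — row 1: entry 0 ≤ 0; row 2: (5/2)/(5/2) = 1. Minimum is 1 at row 2 (p leaves); pivot element 5/2.
After the second pivot the Z-row RHS is 5 − (-2)·1 = 7.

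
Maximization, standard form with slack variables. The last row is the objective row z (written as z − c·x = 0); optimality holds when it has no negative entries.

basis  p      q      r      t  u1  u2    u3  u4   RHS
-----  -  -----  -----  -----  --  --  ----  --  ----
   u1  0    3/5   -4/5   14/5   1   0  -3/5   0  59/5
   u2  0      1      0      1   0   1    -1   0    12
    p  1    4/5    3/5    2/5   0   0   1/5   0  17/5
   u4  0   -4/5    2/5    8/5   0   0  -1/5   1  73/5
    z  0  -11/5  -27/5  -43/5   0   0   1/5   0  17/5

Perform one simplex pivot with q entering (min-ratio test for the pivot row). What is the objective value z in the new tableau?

Ratio test on column q — row 1: (59/5)/(3/5) = 59/3; row 2: 12/1 = 12; row 3: (17/5)/(4/5) = 17/4; row 4: entry -4/5 ≤ 0. Minimum is 17/4 at row 3 (p leaves); pivot element 4/5.
Pivot on row 3; the z-row RHS becomes 17/5 − (-11/5)·(17/4) = 51/4.

51/4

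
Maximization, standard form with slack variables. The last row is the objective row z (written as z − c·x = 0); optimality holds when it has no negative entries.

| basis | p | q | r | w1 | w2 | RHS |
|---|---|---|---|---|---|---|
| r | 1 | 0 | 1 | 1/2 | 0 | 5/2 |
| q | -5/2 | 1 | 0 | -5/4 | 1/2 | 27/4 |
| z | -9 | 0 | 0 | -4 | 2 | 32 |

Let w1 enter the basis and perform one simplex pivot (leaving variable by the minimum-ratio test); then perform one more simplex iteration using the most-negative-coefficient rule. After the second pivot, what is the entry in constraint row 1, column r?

1

Ratio test on column w1 — row 1: (5/2)/(1/2) = 5; row 2: entry -5/4 ≤ 0. Minimum is 5 at row 1 (r leaves); pivot element 1/2.
Divide row 1 by 1/2; eliminate column w1 from the other rows.
Second iteration: most negative z-row entry is -1 in column p, so p enters.
Ratio test on column p — row 1: 5/2 = 5/2; row 2: entry 0 ≤ 0. Minimum is 5/2 at row 1 (w1 leaves); pivot element 2.
Divide row 1 by 2; eliminate column p from the other rows.
After both pivots, the entry at constraint row 1, column r is 1.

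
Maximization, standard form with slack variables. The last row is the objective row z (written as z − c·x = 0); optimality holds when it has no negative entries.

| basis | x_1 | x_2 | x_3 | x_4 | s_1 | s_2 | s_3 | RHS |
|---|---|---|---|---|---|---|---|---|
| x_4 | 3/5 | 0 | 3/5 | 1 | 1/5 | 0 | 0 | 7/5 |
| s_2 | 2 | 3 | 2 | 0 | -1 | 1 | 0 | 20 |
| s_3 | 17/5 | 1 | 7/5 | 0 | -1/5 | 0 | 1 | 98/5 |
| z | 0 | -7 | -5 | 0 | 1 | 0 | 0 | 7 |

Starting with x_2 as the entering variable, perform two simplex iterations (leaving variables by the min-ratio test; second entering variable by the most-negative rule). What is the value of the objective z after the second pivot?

Ratio test on column x_2 — row 1: entry 0 ≤ 0; row 2: 20/3 = 20/3; row 3: (98/5)/1 = 98/5. Minimum is 20/3 at row 2 (s_2 leaves); pivot element 3.
Pivot on row 2; the z-row RHS becomes 7 − (-7)·(20/3) = 161/3.
Next entering variable (most negative z-row entry -4/3): s_1.
Ratio test on column s_1 — row 1: (7/5)/(1/5) = 7; row 2: entry -1/3 ≤ 0; row 3: (194/15)/(2/15) = 97. Minimum is 7 at row 1 (x_4 leaves); pivot element 1/5.
After the second pivot the z-row RHS is 161/3 − (-4/3)·7 = 63.

63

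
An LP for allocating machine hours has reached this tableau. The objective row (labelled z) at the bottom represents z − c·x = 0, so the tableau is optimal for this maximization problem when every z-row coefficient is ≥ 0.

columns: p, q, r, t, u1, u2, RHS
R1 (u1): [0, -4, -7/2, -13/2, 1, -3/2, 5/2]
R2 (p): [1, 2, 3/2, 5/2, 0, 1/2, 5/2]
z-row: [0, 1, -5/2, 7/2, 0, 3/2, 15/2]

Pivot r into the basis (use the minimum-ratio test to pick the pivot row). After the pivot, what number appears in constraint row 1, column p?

7/3

Ratio test on column r — row 1: entry -7/2 ≤ 0; row 2: (5/2)/(3/2) = 5/3. Minimum is 5/3 at row 2 (p leaves); pivot element 3/2.
Divide row 2 by 3/2; eliminate column r from the other rows.
Row 1 update in column p: 0 − (-7/2)·(2/3) = 7/3.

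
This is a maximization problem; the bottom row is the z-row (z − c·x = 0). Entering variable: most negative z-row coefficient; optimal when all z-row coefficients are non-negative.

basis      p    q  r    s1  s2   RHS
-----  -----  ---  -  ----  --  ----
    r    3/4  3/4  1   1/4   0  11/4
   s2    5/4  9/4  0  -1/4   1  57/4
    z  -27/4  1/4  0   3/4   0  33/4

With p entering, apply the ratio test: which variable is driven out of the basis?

Column p entries and ratios — r: (11/4)/(3/4) = 11/3; s2: (57/4)/(5/4) = 57/5.
Smallest ratio is 11/3 in the row of r, so r leaves.

r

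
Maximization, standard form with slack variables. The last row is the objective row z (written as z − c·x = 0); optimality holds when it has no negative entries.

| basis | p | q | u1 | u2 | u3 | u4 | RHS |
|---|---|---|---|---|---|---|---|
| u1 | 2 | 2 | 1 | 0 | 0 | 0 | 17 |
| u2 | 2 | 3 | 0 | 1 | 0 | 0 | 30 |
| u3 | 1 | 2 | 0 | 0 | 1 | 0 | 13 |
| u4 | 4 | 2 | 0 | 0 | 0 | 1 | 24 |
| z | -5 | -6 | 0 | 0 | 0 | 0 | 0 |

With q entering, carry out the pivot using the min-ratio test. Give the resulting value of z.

Ratio test on column q — row 1: 17/2 = 17/2; row 2: 30/3 = 10; row 3: 13/2 = 13/2; row 4: 24/2 = 12. Minimum is 13/2 at row 3 (u3 leaves); pivot element 2.
Pivot on row 3; the z-row RHS becomes 0 − (-6)·(13/2) = 39.

39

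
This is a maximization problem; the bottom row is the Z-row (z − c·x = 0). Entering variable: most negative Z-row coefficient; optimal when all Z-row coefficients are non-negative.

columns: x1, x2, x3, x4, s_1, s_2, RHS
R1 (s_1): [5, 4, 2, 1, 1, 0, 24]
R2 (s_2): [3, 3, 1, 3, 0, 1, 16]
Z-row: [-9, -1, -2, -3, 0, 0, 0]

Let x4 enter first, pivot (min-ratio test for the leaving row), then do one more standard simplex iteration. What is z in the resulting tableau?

Ratio test on column x4 — row 1: 24/1 = 24; row 2: 16/3 = 16/3. Minimum is 16/3 at row 2 (s_2 leaves); pivot element 3.
Pivot on row 2; the Z-row RHS becomes 0 − (-3)·(16/3) = 16.
Next entering variable (most negative Z-row entry -6): x1.
Ratio test on column x1 — row 1: (56/3)/4 = 14/3; row 2: (16/3)/1 = 16/3. Minimum is 14/3 at row 1 (s_1 leaves); pivot element 4.
After the second pivot the Z-row RHS is 16 − (-6)·(14/3) = 44.

44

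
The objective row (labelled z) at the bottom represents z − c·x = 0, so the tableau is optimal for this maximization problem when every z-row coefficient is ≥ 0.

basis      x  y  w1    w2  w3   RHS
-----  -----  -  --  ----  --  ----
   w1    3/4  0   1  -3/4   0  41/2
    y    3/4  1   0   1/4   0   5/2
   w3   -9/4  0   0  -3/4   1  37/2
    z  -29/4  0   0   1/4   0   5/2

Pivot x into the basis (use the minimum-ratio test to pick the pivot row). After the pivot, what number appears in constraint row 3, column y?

3

Ratio test on column x — row 1: (41/2)/(3/4) = 82/3; row 2: (5/2)/(3/4) = 10/3; row 3: entry -9/4 ≤ 0. Minimum is 10/3 at row 2 (y leaves); pivot element 3/4.
Divide row 2 by 3/4; eliminate column x from the other rows.
Row 3 update in column y: 0 − (-9/4)·(4/3) = 3.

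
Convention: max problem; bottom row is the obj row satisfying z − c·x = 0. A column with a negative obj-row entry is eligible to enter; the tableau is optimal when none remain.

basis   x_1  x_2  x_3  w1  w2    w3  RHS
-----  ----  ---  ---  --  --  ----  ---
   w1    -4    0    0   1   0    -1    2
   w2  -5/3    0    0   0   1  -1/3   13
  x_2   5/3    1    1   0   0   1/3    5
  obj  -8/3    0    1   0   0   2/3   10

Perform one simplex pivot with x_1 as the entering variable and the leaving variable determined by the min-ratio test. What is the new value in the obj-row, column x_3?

13/5

Ratio test on column x_1 — row 1: entry -4 ≤ 0; row 2: entry -5/3 ≤ 0; row 3: 5/(5/3) = 3. Minimum is 3 at row 3 (x_2 leaves); pivot element 5/3.
Divide row 3 by 5/3; eliminate column x_1 from the other rows.
obj-row update in column x_3: 1 − (-8/3)·(3/5) = 13/5.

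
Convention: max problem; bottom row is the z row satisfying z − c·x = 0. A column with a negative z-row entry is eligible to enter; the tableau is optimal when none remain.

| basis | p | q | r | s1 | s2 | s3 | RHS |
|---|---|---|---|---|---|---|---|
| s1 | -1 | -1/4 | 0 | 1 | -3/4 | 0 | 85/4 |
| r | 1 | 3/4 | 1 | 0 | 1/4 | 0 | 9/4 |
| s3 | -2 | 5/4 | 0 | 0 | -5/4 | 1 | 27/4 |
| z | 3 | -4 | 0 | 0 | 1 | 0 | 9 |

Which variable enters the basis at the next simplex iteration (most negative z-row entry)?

Negative z-row entries: q: -4.
The most negative is -4 in column q, so q enters.

q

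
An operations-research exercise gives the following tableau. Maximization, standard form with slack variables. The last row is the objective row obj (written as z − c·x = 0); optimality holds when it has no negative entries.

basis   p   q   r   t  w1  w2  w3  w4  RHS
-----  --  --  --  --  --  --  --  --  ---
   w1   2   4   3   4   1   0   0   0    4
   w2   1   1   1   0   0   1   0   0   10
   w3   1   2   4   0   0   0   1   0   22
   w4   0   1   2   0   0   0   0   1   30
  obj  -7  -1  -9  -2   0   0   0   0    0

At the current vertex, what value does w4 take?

w4 is basic (row 4); its value is the RHS of that row, 30.

30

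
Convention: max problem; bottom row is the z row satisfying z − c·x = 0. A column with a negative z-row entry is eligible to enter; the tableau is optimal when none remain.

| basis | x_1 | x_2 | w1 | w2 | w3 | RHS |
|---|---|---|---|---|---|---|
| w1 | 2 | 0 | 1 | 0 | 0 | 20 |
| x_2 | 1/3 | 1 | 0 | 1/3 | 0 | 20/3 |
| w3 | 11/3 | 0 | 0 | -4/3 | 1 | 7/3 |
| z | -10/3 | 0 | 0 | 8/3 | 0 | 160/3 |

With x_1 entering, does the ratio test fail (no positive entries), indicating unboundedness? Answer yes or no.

no

Column x_1 has positive entries in row(s) 1, 2, 3, so the ratio test bounds it — not unbounded.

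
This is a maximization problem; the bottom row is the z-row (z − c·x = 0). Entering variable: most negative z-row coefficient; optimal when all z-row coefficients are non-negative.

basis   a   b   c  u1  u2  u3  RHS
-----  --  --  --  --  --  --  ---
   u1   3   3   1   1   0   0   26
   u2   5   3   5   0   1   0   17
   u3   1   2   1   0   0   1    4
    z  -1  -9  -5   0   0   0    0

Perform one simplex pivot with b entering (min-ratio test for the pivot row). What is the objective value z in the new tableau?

18

Ratio test on column b — row 1: 26/3 = 26/3; row 2: 17/3 = 17/3; row 3: 4/2 = 2. Minimum is 2 at row 3 (u3 leaves); pivot element 2.
Pivot on row 3; the z-row RHS becomes 0 − (-9)·2 = 18.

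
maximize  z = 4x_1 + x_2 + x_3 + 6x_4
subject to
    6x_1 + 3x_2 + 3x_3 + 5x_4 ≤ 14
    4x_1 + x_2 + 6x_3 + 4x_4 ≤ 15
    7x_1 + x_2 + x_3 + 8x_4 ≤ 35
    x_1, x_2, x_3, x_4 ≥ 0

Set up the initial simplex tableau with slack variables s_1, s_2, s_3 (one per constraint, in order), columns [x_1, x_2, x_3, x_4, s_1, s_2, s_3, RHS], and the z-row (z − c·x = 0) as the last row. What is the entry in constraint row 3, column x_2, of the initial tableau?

Constraint 3 has coefficient 1 on x_2.

1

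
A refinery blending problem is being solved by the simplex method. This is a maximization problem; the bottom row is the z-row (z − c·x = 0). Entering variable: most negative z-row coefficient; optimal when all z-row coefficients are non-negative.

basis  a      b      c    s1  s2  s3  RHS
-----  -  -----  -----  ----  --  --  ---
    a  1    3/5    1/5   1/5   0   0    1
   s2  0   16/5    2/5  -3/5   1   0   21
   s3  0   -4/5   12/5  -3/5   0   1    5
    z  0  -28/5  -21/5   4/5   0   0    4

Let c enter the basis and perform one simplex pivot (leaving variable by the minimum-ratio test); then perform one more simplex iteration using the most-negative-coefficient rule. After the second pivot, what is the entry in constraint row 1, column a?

Ratio test on column c — row 1: 1/(1/5) = 5; row 2: 21/(2/5) = 105/2; row 3: 5/(12/5) = 25/12. Minimum is 25/12 at row 3 (s3 leaves); pivot element 12/5.
Divide row 3 by 12/5; eliminate column c from the other rows.
Second iteration: most negative z-row entry is -7 in column b, so b enters.
Ratio test on column b — row 1: (7/12)/(2/3) = 7/8; row 2: (121/6)/(10/3) = 121/20; row 3: entry -1/3 ≤ 0. Minimum is 7/8 at row 1 (a leaves); pivot element 2/3.
Divide row 1 by 2/3; eliminate column b from the other rows.
After both pivots, the entry at constraint row 1, column a is 3/2.

3/2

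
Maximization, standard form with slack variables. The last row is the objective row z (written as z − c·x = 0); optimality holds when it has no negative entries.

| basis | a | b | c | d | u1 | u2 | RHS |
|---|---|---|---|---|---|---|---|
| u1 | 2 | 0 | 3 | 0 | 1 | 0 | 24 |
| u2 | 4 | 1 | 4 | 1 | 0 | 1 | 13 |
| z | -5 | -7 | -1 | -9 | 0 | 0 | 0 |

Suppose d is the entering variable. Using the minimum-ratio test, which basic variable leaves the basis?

u2

Column d entries and ratios — u1: 0 ≤ 0, skip; u2: 13/1 = 13.
Smallest ratio is 13 in the row of u2, so u2 leaves.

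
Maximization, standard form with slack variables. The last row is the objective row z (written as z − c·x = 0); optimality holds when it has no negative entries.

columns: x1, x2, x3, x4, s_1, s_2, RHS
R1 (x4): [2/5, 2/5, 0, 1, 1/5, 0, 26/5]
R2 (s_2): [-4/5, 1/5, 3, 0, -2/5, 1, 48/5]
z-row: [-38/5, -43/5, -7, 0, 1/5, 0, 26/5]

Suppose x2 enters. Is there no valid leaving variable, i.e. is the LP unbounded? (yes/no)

no

Column x2 has positive entries in row(s) 1, 2, so the ratio test bounds it — not unbounded.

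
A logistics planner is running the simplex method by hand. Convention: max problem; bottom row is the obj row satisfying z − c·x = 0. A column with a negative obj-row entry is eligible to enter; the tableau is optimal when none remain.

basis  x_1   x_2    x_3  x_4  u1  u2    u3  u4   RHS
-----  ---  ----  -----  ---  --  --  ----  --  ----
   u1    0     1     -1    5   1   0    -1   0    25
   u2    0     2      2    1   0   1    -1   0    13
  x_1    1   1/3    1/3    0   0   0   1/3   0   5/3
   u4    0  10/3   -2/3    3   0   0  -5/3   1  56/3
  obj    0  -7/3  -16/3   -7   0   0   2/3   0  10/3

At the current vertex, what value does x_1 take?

x_1 is basic (row 3); its value is the RHS of that row, 5/3.

5/3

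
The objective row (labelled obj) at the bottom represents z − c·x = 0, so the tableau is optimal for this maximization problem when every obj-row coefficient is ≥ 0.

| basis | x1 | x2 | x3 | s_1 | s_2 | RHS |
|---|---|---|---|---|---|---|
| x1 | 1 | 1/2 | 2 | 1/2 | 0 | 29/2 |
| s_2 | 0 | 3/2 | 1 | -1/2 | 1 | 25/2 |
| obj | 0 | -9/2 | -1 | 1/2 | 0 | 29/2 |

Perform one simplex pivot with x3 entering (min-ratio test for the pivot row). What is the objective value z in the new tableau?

Ratio test on column x3 — row 1: (29/2)/2 = 29/4; row 2: (25/2)/1 = 25/2. Minimum is 29/4 at row 1 (x1 leaves); pivot element 2.
Pivot on row 1; the obj-row RHS becomes 29/2 − (-1)·(29/4) = 87/4.

87/4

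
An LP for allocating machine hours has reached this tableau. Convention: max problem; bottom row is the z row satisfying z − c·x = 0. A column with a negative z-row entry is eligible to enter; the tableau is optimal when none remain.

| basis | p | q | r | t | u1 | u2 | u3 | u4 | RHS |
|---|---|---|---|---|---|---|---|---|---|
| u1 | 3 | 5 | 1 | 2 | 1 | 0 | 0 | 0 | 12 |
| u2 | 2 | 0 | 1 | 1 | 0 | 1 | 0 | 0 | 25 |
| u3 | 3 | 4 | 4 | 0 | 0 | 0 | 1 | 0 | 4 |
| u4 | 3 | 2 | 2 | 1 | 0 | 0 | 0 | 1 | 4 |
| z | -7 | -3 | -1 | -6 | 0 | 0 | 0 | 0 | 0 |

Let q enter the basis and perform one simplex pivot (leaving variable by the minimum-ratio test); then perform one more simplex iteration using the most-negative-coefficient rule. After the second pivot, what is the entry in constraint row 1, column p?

-15/4

Ratio test on column q — row 1: 12/5 = 12/5; row 2: entry 0 ≤ 0; row 3: 4/4 = 1; row 4: 4/2 = 2. Minimum is 1 at row 3 (u3 leaves); pivot element 4.
Divide row 3 by 4; eliminate column q from the other rows.
Second iteration: most negative z-row entry is -6 in column t, so t enters.
Ratio test on column t — row 1: 7/2 = 7/2; row 2: 25/1 = 25; row 3: entry 0 ≤ 0; row 4: 2/1 = 2. Minimum is 2 at row 4 (u4 leaves); pivot element 1.
Divide row 4 by 1; eliminate column t from the other rows.
After both pivots, the entry at constraint row 1, column p is -15/4.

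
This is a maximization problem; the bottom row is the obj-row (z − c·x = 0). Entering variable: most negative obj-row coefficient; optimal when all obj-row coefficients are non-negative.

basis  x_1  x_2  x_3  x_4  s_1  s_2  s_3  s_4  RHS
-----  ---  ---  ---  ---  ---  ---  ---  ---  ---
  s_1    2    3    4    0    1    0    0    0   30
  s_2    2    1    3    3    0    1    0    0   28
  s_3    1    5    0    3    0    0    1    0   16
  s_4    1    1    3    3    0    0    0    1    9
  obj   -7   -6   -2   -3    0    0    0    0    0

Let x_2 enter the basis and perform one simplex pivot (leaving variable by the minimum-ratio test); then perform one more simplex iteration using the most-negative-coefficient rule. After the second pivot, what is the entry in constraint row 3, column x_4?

0

Ratio test on column x_2 — row 1: 30/3 = 10; row 2: 28/1 = 28; row 3: 16/5 = 16/5; row 4: 9/1 = 9. Minimum is 16/5 at row 3 (s_3 leaves); pivot element 5.
Divide row 3 by 5; eliminate column x_2 from the other rows.
Second iteration: most negative obj-row entry is -29/5 in column x_1, so x_1 enters.
Ratio test on column x_1 — row 1: (102/5)/(7/5) = 102/7; row 2: (124/5)/(9/5) = 124/9; row 3: (16/5)/(1/5) = 16; row 4: (29/5)/(4/5) = 29/4. Minimum is 29/4 at row 4 (s_4 leaves); pivot element 4/5.
Divide row 4 by 4/5; eliminate column x_1 from the other rows.
After both pivots, the entry at constraint row 3, column x_4 is 0.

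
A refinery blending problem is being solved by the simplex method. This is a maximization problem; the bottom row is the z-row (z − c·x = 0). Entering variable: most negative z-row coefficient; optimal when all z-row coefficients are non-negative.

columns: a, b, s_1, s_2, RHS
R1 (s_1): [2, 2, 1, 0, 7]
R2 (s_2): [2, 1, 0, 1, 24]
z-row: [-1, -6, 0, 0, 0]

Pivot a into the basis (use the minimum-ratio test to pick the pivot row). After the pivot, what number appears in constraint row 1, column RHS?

Ratio test on column a — row 1: 7/2 = 7/2; row 2: 24/2 = 12. Minimum is 7/2 at row 1 (s_1 leaves); pivot element 2.
Divide row 1 by 2; eliminate column a from the other rows.
In the new row 1, the RHS entry is the old entry divided by the pivot: 7/2 = 7/2.

7/2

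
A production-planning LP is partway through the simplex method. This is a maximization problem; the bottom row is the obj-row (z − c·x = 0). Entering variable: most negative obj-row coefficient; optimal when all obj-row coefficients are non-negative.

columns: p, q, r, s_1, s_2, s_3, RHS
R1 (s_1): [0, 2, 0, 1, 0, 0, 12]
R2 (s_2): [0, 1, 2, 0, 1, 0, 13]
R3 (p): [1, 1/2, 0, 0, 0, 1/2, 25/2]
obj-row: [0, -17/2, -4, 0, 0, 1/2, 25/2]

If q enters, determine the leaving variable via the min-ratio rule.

Column q entries and ratios — s_1: 12/2 = 6; s_2: 13/1 = 13; p: (25/2)/(1/2) = 25.
Smallest ratio is 6 in the row of s_1, so s_1 leaves.

s_1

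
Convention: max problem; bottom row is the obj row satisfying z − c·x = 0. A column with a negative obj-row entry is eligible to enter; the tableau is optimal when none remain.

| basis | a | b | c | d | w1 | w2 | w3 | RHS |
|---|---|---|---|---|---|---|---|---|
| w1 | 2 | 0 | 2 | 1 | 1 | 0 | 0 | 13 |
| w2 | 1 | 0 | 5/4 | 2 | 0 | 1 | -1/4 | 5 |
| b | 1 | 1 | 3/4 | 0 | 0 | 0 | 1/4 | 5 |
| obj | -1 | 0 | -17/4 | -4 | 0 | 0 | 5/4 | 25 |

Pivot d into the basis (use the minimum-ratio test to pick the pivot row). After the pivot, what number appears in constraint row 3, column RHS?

Ratio test on column d — row 1: 13/1 = 13; row 2: 5/2 = 5/2; row 3: entry 0 ≤ 0. Minimum is 5/2 at row 2 (w2 leaves); pivot element 2.
Divide row 2 by 2; eliminate column d from the other rows.
Row 3 update in column RHS: 5 − 0·(5/2) = 5.

5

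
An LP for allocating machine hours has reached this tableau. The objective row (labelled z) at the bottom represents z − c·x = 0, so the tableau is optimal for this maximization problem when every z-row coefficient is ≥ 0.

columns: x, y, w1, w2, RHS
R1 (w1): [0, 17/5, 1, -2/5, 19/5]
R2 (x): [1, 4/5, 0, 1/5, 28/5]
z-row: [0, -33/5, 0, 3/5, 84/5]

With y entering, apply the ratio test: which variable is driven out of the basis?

w1

Column y entries and ratios — w1: (19/5)/(17/5) = 19/17; x: (28/5)/(4/5) = 7.
Smallest ratio is 19/17 in the row of w1, so w1 leaves.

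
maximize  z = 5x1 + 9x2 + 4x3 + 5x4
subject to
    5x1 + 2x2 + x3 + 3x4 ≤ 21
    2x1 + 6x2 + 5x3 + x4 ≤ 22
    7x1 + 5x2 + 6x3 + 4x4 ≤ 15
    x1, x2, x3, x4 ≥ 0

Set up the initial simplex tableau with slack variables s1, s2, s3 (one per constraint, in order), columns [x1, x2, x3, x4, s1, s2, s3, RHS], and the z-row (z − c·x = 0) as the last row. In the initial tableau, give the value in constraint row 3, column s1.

0

Slack s1 belongs to constraint 1; its column is the unit vector e_1, so the entry in row 3 is 0.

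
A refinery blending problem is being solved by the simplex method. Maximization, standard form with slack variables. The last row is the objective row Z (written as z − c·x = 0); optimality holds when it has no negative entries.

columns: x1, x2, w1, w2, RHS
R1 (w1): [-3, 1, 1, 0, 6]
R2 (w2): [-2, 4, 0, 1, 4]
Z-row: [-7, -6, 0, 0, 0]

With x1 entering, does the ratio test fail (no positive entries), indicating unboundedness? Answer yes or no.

Every constraint-row entry in column x1 is ≤ 0, so increasing x1 is unbounded.

yes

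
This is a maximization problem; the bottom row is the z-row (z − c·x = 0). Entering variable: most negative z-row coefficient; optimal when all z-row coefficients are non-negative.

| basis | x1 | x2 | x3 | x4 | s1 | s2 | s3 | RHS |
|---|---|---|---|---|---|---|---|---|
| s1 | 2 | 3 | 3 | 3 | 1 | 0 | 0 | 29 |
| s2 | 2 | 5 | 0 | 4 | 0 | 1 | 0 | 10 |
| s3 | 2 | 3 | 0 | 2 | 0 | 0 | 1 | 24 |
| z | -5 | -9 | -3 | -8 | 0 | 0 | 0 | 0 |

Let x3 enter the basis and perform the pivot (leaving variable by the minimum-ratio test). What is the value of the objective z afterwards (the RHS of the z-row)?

Ratio test on column x3 — row 1: 29/3 = 29/3; row 2: entry 0 ≤ 0; row 3: entry 0 ≤ 0. Minimum is 29/3 at row 1 (s1 leaves); pivot element 3.
Pivot on row 1; the z-row RHS becomes 0 − (-3)·(29/3) = 29.

29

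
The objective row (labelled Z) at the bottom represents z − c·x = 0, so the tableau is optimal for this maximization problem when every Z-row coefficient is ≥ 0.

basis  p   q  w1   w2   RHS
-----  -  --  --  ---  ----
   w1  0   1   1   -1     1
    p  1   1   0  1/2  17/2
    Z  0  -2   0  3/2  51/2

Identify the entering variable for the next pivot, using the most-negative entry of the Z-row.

q

Negative Z-row entries: q: -2.
The most negative is -2 in column q, so q enters.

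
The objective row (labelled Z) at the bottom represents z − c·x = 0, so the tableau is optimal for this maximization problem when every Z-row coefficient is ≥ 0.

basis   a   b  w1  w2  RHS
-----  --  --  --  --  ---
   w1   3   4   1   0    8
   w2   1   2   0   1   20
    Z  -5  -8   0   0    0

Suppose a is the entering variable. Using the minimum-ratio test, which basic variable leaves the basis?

Column a entries and ratios — w1: 8/3 = 8/3; w2: 20/1 = 20.
Smallest ratio is 8/3 in the row of w1, so w1 leaves.

w1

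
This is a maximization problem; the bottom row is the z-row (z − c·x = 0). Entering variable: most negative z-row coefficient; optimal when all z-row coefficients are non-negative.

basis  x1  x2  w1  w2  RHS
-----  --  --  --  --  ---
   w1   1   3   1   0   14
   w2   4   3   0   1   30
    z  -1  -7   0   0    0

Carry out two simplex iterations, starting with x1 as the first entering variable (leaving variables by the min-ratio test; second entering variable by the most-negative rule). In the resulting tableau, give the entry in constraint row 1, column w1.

Ratio test on column x1 — row 1: 14/1 = 14; row 2: 30/4 = 15/2. Minimum is 15/2 at row 2 (w2 leaves); pivot element 4.
Divide row 2 by 4; eliminate column x1 from the other rows.
Second iteration: most negative z-row entry is -25/4 in column x2, so x2 enters.
Ratio test on column x2 — row 1: (13/2)/(9/4) = 26/9; row 2: (15/2)/(3/4) = 10. Minimum is 26/9 at row 1 (w1 leaves); pivot element 9/4.
Divide row 1 by 9/4; eliminate column x2 from the other rows.
After both pivots, the entry at constraint row 1, column w1 is 4/9.

4/9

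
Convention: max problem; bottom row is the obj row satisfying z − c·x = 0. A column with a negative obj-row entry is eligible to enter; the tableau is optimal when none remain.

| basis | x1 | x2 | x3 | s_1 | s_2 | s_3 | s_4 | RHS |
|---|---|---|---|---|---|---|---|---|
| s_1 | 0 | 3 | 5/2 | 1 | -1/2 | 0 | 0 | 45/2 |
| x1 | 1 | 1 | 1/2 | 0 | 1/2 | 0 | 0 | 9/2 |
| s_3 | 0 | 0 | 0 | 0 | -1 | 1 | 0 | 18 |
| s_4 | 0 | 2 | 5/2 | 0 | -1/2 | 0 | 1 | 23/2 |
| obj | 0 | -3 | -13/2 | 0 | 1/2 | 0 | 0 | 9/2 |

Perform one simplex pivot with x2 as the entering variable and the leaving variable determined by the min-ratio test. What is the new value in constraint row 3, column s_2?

Ratio test on column x2 — row 1: (45/2)/3 = 15/2; row 2: (9/2)/1 = 9/2; row 3: entry 0 ≤ 0; row 4: (23/2)/2 = 23/4. Minimum is 9/2 at row 2 (x1 leaves); pivot element 1.
Divide row 2 by 1; eliminate column x2 from the other rows.
Row 3 update in column s_2: -1 − 0·(1/2) = -1.

-1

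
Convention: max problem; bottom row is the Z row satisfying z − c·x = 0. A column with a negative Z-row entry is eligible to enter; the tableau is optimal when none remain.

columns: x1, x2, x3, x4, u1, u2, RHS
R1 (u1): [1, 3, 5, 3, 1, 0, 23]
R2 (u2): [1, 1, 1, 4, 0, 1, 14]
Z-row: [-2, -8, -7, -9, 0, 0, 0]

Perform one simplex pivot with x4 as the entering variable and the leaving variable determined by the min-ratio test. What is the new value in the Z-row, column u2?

9/4

Ratio test on column x4 — row 1: 23/3 = 23/3; row 2: 14/4 = 7/2. Minimum is 7/2 at row 2 (u2 leaves); pivot element 4.
Divide row 2 by 4; eliminate column x4 from the other rows.
Z-row update in column u2: 0 − (-9)·(1/4) = 9/4.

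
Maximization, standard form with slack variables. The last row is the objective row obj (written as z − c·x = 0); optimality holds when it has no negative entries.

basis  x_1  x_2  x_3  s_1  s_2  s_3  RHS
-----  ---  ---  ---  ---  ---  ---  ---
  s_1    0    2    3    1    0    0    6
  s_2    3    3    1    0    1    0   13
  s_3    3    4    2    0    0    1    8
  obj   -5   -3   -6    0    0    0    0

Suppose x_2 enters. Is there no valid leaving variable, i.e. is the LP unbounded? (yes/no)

Column x_2 has positive entries in row(s) 1, 2, 3, so the ratio test bounds it — not unbounded.

no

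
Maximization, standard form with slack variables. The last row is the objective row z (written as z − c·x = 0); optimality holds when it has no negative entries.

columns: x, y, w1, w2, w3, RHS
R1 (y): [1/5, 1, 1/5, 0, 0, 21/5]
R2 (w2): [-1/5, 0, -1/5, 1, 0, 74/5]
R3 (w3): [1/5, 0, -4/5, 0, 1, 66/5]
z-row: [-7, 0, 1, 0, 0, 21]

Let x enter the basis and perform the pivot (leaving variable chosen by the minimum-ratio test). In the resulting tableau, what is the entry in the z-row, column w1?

Ratio test on column x — row 1: (21/5)/(1/5) = 21; row 2: entry -1/5 ≤ 0; row 3: (66/5)/(1/5) = 66. Minimum is 21 at row 1 (y leaves); pivot element 1/5.
Divide row 1 by 1/5; eliminate column x from the other rows.
z-row update in column w1: 1 − (-7)·1 = 8.

8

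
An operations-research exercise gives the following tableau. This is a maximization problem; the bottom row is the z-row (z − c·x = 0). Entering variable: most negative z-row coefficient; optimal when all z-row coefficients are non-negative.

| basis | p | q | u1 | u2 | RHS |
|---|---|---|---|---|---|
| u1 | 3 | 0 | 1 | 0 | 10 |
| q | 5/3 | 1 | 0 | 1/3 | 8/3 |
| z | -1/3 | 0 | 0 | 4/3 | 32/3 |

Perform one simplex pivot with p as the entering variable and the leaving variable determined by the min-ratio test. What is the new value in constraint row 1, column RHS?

Ratio test on column p — row 1: 10/3 = 10/3; row 2: (8/3)/(5/3) = 8/5. Minimum is 8/5 at row 2 (q leaves); pivot element 5/3.
Divide row 2 by 5/3; eliminate column p from the other rows.
Row 1 update in column RHS: 10 − 3·(8/5) = 26/5.

26/5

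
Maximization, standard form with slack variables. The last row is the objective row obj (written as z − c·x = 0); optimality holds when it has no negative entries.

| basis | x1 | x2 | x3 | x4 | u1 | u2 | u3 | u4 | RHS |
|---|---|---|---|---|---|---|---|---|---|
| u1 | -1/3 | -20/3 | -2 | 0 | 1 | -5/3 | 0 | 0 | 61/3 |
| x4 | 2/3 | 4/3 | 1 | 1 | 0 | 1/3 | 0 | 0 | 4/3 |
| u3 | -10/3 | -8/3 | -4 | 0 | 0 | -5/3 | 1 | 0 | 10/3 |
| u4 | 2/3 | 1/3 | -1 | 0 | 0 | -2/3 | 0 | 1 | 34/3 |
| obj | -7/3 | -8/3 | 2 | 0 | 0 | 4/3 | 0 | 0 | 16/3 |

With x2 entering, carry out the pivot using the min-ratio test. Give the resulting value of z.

8

Ratio test on column x2 — row 1: entry -20/3 ≤ 0; row 2: (4/3)/(4/3) = 1; row 3: entry -8/3 ≤ 0; row 4: (34/3)/(1/3) = 34. Minimum is 1 at row 2 (x4 leaves); pivot element 4/3.
Pivot on row 2; the obj-row RHS becomes 16/3 − (-8/3)·1 = 8.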